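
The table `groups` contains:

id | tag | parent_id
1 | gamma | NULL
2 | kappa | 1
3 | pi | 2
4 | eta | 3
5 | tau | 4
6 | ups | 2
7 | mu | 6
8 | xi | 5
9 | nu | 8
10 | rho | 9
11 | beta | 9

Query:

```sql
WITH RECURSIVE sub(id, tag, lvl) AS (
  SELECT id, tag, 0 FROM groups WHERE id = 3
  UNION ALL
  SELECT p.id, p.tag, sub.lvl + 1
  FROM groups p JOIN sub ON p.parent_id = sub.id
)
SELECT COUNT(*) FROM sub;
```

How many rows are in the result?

Base: id=3 (pi) at lvl 0.
Iteration 1: rows with parent_id in {3} -> eta (id 4, lvl 1).
Iteration 2: rows with parent_id in {4} -> tau (id 5, lvl 2).
Iteration 3: rows with parent_id in {5} -> xi (id 8, lvl 3).
Iteration 4: rows with parent_id in {8} -> nu (id 9, lvl 4).
Iteration 5: rows with parent_id in {9} -> rho (id 10, lvl 5), beta (id 11, lvl 5).
Iteration 6: no rows with parent_id in {10,11}; recursion stops.
Total rows emitted: 7.

7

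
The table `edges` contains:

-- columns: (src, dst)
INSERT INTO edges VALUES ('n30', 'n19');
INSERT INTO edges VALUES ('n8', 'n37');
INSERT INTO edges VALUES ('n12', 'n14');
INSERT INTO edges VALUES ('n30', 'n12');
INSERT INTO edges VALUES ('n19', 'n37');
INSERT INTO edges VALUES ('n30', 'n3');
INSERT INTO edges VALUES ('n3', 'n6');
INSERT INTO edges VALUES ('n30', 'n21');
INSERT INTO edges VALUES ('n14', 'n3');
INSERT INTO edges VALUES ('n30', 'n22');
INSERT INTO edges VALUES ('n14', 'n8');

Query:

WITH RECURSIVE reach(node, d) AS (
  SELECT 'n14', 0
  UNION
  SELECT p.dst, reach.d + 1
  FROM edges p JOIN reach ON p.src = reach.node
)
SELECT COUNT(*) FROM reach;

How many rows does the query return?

Base: (n14, d=0).
Iteration 1: edges from {n14} -> (n3, d=1), (n8, d=1).
Iteration 2: edges from {n3,n8} -> (n37, d=2), (n6, d=2).
Iteration 3: no outgoing edges from {n37,n6}; recursion stops.
Total rows emitted: 5.

5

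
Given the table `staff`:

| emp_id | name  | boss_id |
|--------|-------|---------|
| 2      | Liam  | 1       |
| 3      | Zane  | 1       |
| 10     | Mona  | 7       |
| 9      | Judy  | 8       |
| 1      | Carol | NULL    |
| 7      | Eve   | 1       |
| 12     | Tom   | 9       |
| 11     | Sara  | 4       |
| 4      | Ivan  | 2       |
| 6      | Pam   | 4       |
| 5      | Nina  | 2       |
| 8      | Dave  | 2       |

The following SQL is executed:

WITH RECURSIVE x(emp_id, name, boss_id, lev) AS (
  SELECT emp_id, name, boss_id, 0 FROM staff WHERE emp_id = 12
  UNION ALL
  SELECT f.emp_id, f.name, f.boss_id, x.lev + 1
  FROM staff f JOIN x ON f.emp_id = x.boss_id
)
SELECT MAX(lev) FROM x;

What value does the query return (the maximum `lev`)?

4

Base: emp_id=12 (Tom), boss_id=9, lev 0.
Iteration 1: join on emp_id=9 -> Judy (id 9, boss_id=8, lev 1).
Iteration 2: join on emp_id=8 -> Dave (id 8, boss_id=2, lev 2).
Iteration 3: join on emp_id=2 -> Liam (id 2, boss_id=1, lev 3).
Iteration 4: join on emp_id=1 -> Carol (id 1, boss_id=NULL, lev 4).
Iteration 5: boss_id is NULL; no match; recursion stops.
lev values: 0, 1, 2, 3, 4; the maximum is 4.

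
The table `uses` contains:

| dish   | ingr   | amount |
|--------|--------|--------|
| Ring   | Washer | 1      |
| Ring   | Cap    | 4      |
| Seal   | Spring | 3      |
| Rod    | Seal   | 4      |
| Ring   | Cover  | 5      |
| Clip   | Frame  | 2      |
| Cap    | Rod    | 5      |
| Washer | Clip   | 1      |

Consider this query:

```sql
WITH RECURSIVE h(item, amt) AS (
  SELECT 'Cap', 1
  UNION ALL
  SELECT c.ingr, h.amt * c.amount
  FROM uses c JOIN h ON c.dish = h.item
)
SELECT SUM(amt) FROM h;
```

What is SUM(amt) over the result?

Base: (Cap, amt=1).
Iteration 1: components of {Cap} -> Rod = 1*5 = 5.
Iteration 2: components of {Rod} -> Seal = 5*4 = 20.
Iteration 3: components of {Seal} -> Spring = 20*3 = 60.
Iteration 4: no further components; recursion stops.
SUM(amt) = 1 + 5 + 20 + 60 = 86.

86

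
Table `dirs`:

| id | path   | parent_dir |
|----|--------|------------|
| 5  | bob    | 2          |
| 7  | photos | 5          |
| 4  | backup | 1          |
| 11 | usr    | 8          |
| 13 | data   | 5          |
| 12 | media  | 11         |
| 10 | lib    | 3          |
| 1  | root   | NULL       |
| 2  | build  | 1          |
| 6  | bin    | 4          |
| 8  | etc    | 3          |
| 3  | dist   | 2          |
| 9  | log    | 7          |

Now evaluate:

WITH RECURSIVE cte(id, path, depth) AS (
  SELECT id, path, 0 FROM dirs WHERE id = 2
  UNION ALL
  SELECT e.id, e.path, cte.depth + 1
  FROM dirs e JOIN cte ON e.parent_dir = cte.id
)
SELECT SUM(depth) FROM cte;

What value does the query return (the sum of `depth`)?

Base: id=2 (build) at depth 0.
Iteration 1: rows with parent_dir in {2} -> dist (id 3, depth 1), bob (id 5, depth 1).
Iteration 2: rows with parent_dir in {3,5} -> photos (id 7, depth 2), etc (id 8, depth 2), lib (id 10, depth 2), data (id 13, depth 2).
Iteration 3: rows with parent_dir in {7,8,10,13} -> log (id 9, depth 3), usr (id 11, depth 3).
Iteration 4: rows with parent_dir in {9,11} -> media (id 12, depth 4).
Iteration 5: no rows with parent_dir in {12}; recursion stops.
SUM(depth) = 0 + 1 + 1 + 2 + 2 + 2 + 2 + 3 + 3 + 4 = 20.

20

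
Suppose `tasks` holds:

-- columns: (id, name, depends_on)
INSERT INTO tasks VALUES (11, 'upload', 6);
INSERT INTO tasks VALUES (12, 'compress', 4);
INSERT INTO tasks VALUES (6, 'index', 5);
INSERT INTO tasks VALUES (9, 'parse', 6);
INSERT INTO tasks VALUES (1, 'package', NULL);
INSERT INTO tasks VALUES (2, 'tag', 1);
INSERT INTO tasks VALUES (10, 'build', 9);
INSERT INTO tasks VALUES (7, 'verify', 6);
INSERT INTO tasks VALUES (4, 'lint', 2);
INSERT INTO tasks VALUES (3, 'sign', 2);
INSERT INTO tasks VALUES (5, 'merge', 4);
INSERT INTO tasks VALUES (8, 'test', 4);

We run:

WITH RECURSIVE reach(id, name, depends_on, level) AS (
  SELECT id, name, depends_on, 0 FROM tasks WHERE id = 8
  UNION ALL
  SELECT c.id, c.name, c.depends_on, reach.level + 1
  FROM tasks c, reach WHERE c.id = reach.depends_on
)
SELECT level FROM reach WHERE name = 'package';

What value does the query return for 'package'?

3

Base: id=8 (test), depends_on=4, level 0.
Iteration 1: join on id=4 -> lint (id 4, depends_on=2, level 1).
Iteration 2: join on id=2 -> tag (id 2, depends_on=1, level 2).
Iteration 3: join on id=1 -> package (id 1, depends_on=NULL, level 3).
Iteration 4: depends_on is NULL; no match; recursion stops.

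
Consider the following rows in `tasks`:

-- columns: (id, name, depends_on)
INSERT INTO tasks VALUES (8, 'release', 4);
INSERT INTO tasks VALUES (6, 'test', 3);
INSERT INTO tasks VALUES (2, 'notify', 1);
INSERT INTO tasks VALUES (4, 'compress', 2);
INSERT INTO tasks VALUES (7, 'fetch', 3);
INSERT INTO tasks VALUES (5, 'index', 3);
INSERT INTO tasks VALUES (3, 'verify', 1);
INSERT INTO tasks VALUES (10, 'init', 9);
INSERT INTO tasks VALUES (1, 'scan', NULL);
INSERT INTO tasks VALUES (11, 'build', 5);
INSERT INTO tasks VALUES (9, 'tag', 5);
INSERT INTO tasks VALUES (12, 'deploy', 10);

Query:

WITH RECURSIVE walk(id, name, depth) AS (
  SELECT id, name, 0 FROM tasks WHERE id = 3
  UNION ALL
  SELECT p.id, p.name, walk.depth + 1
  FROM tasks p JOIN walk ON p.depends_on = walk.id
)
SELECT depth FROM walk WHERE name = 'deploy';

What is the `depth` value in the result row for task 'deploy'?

4

Base: id=3 (verify) at depth 0.
Iteration 1: rows with depends_on in {3} -> index (id 5, depth 1), test (id 6, depth 1), fetch (id 7, depth 1).
Iteration 2: rows with depends_on in {5,6,7} -> tag (id 9, depth 2), build (id 11, depth 2).
Iteration 3: rows with depends_on in {9,11} -> init (id 10, depth 3).
Iteration 4: rows with depends_on in {10} -> deploy (id 12, depth 4).
Iteration 5: no rows with depends_on in {12}; recursion stops.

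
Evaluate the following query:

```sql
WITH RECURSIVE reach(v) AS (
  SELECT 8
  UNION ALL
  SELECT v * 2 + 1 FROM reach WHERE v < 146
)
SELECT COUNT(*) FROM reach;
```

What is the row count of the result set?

6

Base: v=8.
Iteration 1: 8 < 146 holds -> v = 8 * 2 + 1 = 17.
Iteration 2: 17 < 146 holds -> v = 17 * 2 + 1 = 35.
Iteration 3: 35 < 146 holds -> v = 35 * 2 + 1 = 71.
Iteration 4: 71 < 146 holds -> v = 71 * 2 + 1 = 143.
Iteration 5: 143 < 146 holds -> v = 143 * 2 + 1 = 287.
Iteration 6: 287 < 146 fails; recursion stops.
Total rows emitted: 6.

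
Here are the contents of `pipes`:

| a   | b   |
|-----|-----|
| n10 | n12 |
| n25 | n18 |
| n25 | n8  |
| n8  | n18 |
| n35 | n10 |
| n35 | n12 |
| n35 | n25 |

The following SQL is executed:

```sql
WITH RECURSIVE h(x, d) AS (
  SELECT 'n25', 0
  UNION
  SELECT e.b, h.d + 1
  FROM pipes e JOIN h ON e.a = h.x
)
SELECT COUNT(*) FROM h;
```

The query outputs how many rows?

Base: (n25, d=0).
Iteration 1: edges from {n25} -> (n18, d=1), (n8, d=1).
Iteration 2: edges from {n18,n8} -> (n18, d=2).
Iteration 3: no outgoing edges from {n18}; recursion stops.
Total rows emitted: 4.

4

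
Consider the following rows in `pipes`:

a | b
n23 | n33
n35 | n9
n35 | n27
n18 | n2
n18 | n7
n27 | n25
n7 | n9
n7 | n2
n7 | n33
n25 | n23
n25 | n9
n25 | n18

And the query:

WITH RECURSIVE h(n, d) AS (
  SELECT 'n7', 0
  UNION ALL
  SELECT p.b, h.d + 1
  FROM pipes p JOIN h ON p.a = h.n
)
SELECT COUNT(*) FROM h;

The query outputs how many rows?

Base: (n7, d=0).
Iteration 1: edges from {n7} -> (n2, d=1), (n33, d=1), (n9, d=1).
Iteration 2: no outgoing edges from {n2,n33,n9}; recursion stops.
Total rows emitted: 4.

4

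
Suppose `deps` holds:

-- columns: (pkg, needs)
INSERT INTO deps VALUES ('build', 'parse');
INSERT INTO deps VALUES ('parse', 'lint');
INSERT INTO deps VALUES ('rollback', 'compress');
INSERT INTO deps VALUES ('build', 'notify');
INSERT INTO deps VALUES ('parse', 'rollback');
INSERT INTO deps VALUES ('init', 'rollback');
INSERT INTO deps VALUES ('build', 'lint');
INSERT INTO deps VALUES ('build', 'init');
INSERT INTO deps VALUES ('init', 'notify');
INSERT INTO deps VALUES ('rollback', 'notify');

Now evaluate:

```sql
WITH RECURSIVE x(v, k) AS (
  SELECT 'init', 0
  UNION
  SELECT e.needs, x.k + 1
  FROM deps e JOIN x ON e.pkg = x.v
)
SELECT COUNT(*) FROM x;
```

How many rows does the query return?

5

Base: (init, k=0).
Iteration 1: edges from {init} -> (notify, k=1), (rollback, k=1).
Iteration 2: edges from {notify,rollback} -> (compress, k=2), (notify, k=2).
Iteration 3: no outgoing edges from {compress,notify}; recursion stops.
Total rows emitted: 5.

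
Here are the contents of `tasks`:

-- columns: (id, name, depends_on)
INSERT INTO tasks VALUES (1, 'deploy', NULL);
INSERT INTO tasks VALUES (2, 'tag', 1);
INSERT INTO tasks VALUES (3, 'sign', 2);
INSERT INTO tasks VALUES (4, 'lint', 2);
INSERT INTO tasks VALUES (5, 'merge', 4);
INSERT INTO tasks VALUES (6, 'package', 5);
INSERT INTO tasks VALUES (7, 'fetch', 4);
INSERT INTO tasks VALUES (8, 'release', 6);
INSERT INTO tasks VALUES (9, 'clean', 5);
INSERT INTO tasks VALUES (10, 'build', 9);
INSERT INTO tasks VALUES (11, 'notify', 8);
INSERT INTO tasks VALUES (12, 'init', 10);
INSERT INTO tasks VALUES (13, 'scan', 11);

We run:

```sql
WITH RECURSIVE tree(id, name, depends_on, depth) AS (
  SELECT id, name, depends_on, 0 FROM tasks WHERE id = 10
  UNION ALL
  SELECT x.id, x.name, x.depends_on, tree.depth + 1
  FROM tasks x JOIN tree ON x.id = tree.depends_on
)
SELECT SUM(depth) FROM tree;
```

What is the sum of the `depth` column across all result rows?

Base: id=10 (build), depends_on=9, depth 0.
Iteration 1: join on id=9 -> clean (id 9, depends_on=5, depth 1).
Iteration 2: join on id=5 -> merge (id 5, depends_on=4, depth 2).
Iteration 3: join on id=4 -> lint (id 4, depends_on=2, depth 3).
Iteration 4: join on id=2 -> tag (id 2, depends_on=1, depth 4).
Iteration 5: join on id=1 -> deploy (id 1, depends_on=NULL, depth 5).
Iteration 6: depends_on is NULL; no match; recursion stops.
SUM(depth) = 0 + 1 + 2 + 3 + 4 + 5 = 15.

15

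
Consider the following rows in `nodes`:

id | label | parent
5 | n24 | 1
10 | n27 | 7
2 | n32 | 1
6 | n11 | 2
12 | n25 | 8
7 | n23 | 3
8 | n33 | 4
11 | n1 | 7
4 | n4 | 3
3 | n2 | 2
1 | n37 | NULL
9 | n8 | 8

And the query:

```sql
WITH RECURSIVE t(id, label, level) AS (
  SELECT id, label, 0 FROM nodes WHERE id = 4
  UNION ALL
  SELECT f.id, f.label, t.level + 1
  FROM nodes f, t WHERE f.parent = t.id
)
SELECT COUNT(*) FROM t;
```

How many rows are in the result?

Base: id=4 (n4) at level 0.
Iteration 1: rows with parent in {4} -> n33 (id 8, level 1).
Iteration 2: rows with parent in {8} -> n8 (id 9, level 2), n25 (id 12, level 2).
Iteration 3: no rows with parent in {9,12}; recursion stops.
Total rows emitted: 4.

4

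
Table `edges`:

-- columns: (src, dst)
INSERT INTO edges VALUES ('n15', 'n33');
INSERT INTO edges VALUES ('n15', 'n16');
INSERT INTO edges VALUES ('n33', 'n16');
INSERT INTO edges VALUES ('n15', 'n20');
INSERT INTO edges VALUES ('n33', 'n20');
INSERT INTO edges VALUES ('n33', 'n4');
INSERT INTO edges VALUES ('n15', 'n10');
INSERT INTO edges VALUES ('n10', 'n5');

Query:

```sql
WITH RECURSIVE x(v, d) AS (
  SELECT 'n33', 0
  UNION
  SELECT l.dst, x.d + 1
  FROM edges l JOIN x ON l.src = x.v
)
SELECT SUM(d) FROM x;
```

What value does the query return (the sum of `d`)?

3

Base: (n33, d=0).
Iteration 1: edges from {n33} -> (n16, d=1), (n20, d=1), (n4, d=1).
Iteration 2: no outgoing edges from {n16,n20,n4}; recursion stops.
SUM(d) = 0 + 1 + 1 + 1 = 3.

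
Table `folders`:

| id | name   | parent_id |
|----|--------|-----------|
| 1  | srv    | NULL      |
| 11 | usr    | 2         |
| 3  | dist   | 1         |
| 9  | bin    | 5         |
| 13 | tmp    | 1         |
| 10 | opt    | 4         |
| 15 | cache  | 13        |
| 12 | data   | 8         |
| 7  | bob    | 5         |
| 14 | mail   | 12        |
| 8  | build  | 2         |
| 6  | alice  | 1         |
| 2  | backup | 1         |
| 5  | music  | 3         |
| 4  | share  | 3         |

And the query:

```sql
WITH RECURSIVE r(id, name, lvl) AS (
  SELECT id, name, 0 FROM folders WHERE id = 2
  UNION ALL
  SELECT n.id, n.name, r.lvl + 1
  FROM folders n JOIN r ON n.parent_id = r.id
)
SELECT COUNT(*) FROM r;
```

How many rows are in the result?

5

Base: id=2 (backup) at lvl 0.
Iteration 1: rows with parent_id in {2} -> build (id 8, lvl 1), usr (id 11, lvl 1).
Iteration 2: rows with parent_id in {8,11} -> data (id 12, lvl 2).
Iteration 3: rows with parent_id in {12} -> mail (id 14, lvl 3).
Iteration 4: no rows with parent_id in {14}; recursion stops.
Total rows emitted: 5.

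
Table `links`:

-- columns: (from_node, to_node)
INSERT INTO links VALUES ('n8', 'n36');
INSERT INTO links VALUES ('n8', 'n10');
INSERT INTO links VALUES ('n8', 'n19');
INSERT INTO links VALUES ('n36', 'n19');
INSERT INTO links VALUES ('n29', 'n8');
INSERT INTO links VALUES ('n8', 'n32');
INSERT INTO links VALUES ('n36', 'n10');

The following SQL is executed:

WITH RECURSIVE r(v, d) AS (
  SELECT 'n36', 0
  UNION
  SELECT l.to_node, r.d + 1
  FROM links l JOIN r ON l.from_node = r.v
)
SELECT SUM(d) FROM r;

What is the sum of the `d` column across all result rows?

2

Base: (n36, d=0).
Iteration 1: edges from {n36} -> (n10, d=1), (n19, d=1).
Iteration 2: no outgoing edges from {n10,n19}; recursion stops.
SUM(d) = 0 + 1 + 1 = 2.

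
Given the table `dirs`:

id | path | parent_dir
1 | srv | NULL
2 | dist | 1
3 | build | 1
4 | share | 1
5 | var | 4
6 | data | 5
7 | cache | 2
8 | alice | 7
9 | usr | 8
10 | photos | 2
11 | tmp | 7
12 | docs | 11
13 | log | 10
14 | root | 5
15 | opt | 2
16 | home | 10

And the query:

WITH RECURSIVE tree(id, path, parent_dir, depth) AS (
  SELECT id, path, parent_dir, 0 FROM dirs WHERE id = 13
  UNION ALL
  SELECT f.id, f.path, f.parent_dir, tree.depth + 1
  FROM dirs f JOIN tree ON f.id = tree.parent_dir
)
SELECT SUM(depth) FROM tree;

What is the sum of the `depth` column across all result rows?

Base: id=13 (log), parent_dir=10, depth 0.
Iteration 1: join on id=10 -> photos (id 10, parent_dir=2, depth 1).
Iteration 2: join on id=2 -> dist (id 2, parent_dir=1, depth 2).
Iteration 3: join on id=1 -> srv (id 1, parent_dir=NULL, depth 3).
Iteration 4: parent_dir is NULL; no match; recursion stops.
SUM(depth) = 0 + 1 + 2 + 3 = 6.

6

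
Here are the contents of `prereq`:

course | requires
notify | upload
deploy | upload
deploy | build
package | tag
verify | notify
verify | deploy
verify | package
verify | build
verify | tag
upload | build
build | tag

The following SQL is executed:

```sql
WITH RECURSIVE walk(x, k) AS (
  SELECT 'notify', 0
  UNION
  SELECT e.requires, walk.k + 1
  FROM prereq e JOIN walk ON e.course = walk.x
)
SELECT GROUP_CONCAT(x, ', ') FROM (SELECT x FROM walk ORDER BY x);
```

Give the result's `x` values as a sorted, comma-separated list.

Base: (notify, k=0).
Iteration 1: edges from {notify} -> (upload, k=1).
Iteration 2: edges from {upload} -> (build, k=2).
Iteration 3: edges from {build} -> (tag, k=3).
Iteration 4: no outgoing edges from {tag}; recursion stops.

build, notify, tag, upload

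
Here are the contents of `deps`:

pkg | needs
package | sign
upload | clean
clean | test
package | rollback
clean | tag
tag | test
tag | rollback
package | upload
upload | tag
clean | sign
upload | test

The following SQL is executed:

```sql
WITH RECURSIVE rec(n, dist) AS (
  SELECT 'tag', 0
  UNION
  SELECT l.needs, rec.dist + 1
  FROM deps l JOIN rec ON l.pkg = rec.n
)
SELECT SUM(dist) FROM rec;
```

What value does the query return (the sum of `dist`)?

Base: (tag, dist=0).
Iteration 1: edges from {tag} -> (rollback, dist=1), (test, dist=1).
Iteration 2: no outgoing edges from {rollback,test}; recursion stops.
SUM(dist) = 0 + 1 + 1 = 2.

2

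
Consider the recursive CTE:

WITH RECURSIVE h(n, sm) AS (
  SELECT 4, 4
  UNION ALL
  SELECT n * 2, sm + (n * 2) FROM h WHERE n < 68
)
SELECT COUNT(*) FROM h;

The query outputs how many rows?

Base: n=4, sm=4.
Iteration 1: 4 < 68 holds -> n = 4 * 2 = 8, sm = 4 + 8 = 12.
Iteration 2: 8 < 68 holds -> n = 8 * 2 = 16, sm = 12 + 16 = 28.
Iteration 3: 16 < 68 holds -> n = 16 * 2 = 32, sm = 28 + 32 = 60.
Iteration 4: 32 < 68 holds -> n = 32 * 2 = 64, sm = 60 + 64 = 124.
Iteration 5: 64 < 68 holds -> n = 64 * 2 = 128, sm = 124 + 128 = 252.
Iteration 6: 128 < 68 fails; recursion stops.
Total rows emitted: 6.

6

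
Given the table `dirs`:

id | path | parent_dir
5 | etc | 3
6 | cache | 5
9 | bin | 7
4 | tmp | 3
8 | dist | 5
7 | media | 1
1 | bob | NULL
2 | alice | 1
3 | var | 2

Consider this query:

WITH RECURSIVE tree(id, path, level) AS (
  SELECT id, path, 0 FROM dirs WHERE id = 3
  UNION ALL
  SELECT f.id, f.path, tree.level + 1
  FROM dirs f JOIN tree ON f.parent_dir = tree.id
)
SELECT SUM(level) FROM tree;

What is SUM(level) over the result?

6

Base: id=3 (var) at level 0.
Iteration 1: rows with parent_dir in {3} -> tmp (id 4, level 1), etc (id 5, level 1).
Iteration 2: rows with parent_dir in {4,5} -> cache (id 6, level 2), dist (id 8, level 2).
Iteration 3: no rows with parent_dir in {6,8}; recursion stops.
SUM(level) = 0 + 1 + 1 + 2 + 2 = 6.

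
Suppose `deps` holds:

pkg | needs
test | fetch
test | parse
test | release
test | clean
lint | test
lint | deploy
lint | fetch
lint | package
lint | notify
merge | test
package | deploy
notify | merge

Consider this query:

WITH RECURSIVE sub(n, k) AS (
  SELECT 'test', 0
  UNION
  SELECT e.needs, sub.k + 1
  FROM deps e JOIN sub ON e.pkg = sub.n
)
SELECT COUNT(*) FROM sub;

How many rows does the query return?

5

Base: (test, k=0).
Iteration 1: edges from {test} -> (clean, k=1), (fetch, k=1), (parse, k=1), (release, k=1).
Iteration 2: no outgoing edges from {clean,fetch,parse,release}; recursion stops.
Total rows emitted: 5.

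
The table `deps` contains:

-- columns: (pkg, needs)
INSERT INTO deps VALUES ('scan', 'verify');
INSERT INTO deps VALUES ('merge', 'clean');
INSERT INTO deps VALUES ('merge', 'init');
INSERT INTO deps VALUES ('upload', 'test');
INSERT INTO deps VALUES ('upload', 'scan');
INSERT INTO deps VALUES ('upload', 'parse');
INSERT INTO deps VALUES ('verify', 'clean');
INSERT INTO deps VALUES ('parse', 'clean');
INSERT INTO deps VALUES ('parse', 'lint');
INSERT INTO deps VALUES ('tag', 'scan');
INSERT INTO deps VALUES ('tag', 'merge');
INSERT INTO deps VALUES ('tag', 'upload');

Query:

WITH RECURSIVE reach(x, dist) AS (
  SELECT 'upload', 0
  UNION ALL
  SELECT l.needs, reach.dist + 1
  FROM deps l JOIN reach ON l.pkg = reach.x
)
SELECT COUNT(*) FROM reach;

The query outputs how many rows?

8

Base: (upload, dist=0).
Iteration 1: edges from {upload} -> (parse, dist=1), (scan, dist=1), (test, dist=1).
Iteration 2: edges from {parse,scan,test} -> (clean, dist=2), (lint, dist=2), (verify, dist=2).
Iteration 3: edges from {clean,lint,verify} -> (clean, dist=3).
Iteration 4: no outgoing edges from {clean}; recursion stops.
Total rows emitted: 8.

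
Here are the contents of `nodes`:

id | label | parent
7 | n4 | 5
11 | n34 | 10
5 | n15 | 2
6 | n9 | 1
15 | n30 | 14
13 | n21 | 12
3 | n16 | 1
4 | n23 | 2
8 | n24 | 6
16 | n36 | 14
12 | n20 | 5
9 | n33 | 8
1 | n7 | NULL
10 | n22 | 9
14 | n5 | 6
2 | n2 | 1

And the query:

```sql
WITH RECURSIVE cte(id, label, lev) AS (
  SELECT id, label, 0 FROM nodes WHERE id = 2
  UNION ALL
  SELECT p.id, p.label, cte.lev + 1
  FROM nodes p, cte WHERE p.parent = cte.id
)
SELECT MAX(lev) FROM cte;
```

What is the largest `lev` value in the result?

Base: id=2 (n2) at lev 0.
Iteration 1: rows with parent in {2} -> n23 (id 4, lev 1), n15 (id 5, lev 1).
Iteration 2: rows with parent in {4,5} -> n4 (id 7, lev 2), n20 (id 12, lev 2).
Iteration 3: rows with parent in {7,12} -> n21 (id 13, lev 3).
Iteration 4: no rows with parent in {13}; recursion stops.
lev values: 0, 1, 1, 2, 2, 3; the maximum is 3.

3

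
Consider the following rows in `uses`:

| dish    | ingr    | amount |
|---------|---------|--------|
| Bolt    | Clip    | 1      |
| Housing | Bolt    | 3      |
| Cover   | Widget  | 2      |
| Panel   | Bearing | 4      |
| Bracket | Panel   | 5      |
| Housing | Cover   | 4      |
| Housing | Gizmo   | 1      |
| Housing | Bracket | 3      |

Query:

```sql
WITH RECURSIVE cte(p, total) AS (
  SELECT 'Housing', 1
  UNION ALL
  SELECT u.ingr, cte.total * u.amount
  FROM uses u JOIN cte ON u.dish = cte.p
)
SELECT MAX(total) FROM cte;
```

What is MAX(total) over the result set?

Base: (Housing, total=1).
Iteration 1: components of {Housing} -> Bolt = 1*3 = 3, Bracket = 1*3 = 3, Cover = 1*4 = 4, Gizmo = 1*1 = 1.
Iteration 2: components of {Bolt,Bracket,Cover,Gizmo} -> Clip = 3*1 = 3, Panel = 3*5 = 15, Widget = 4*2 = 8.
Iteration 3: components of {Clip,Panel,Widget} -> Bearing = 15*4 = 60.
Iteration 4: no further components; recursion stops.
total values: 1, 1, 3, 3, 4, 15, 3, 8, 60; the maximum is 60.

60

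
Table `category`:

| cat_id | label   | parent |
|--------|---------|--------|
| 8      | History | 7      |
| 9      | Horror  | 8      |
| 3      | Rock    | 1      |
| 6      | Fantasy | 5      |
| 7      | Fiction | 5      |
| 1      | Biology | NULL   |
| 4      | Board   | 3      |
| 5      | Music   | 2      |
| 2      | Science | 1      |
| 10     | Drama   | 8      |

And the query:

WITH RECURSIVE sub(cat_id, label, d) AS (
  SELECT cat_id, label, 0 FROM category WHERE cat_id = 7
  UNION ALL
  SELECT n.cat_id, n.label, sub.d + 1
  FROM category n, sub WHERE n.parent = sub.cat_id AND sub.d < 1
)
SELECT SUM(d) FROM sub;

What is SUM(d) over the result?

1

Base: cat_id=7 (Fiction) at d 0.
Iteration 1: rows with parent in {7} -> History (id 8, d 1).
Iteration 2: d < 1 fails for all current rows; recursion stops.
SUM(d) = 0 + 1 = 1.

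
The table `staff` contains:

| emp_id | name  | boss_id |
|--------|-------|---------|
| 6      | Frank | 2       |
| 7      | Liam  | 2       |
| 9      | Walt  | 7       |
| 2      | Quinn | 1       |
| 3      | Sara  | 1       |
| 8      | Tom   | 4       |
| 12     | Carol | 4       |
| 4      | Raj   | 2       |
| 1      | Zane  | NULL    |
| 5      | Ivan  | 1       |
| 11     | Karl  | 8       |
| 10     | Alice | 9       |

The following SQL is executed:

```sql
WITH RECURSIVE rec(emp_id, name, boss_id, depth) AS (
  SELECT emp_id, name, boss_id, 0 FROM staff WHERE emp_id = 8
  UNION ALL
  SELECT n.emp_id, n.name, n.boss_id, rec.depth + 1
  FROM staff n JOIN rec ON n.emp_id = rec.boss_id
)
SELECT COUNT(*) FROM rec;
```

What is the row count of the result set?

Base: emp_id=8 (Tom), boss_id=4, depth 0.
Iteration 1: join on emp_id=4 -> Raj (id 4, boss_id=2, depth 1).
Iteration 2: join on emp_id=2 -> Quinn (id 2, boss_id=1, depth 2).
Iteration 3: join on emp_id=1 -> Zane (id 1, boss_id=NULL, depth 3).
Iteration 4: boss_id is NULL; no match; recursion stops.
Total rows emitted: 4.

4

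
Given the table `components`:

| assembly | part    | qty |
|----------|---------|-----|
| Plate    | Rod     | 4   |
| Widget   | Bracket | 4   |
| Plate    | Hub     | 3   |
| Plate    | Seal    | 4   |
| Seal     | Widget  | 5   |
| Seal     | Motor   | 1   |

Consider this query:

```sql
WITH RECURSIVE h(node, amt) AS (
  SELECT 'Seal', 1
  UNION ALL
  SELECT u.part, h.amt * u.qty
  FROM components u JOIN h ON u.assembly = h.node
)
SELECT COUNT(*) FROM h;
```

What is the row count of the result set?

Base: (Seal, amt=1).
Iteration 1: components of {Seal} -> Motor = 1*1 = 1, Widget = 1*5 = 5.
Iteration 2: components of {Motor,Widget} -> Bracket = 5*4 = 20.
Iteration 3: no further components; recursion stops.
Total rows emitted: 4.

4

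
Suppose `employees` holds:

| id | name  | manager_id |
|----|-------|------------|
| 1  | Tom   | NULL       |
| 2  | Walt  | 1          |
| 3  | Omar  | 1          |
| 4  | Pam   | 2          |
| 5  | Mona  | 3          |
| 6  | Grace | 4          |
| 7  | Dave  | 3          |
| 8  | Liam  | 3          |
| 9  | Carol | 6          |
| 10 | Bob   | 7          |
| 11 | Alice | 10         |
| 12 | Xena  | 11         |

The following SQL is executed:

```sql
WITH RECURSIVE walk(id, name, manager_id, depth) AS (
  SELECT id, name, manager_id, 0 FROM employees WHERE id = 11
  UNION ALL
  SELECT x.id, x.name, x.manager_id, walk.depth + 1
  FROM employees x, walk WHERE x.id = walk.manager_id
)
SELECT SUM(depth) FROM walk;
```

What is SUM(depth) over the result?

Base: id=11 (Alice), manager_id=10, depth 0.
Iteration 1: join on id=10 -> Bob (id 10, manager_id=7, depth 1).
Iteration 2: join on id=7 -> Dave (id 7, manager_id=3, depth 2).
Iteration 3: join on id=3 -> Omar (id 3, manager_id=1, depth 3).
Iteration 4: join on id=1 -> Tom (id 1, manager_id=NULL, depth 4).
Iteration 5: manager_id is NULL; no match; recursion stops.
SUM(depth) = 0 + 1 + 2 + 3 + 4 = 10.

10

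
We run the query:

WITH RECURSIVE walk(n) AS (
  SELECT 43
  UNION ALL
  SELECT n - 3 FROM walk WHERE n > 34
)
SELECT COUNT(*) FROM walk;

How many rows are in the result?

4

Base: n=43.
Iteration 1: 43 > 34 holds -> n = 43 - 3 = 40.
Iteration 2: 40 > 34 holds -> n = 40 - 3 = 37.
Iteration 3: 37 > 34 holds -> n = 37 - 3 = 34.
Iteration 4: 34 > 34 fails; recursion stops.
Total rows emitted: 4.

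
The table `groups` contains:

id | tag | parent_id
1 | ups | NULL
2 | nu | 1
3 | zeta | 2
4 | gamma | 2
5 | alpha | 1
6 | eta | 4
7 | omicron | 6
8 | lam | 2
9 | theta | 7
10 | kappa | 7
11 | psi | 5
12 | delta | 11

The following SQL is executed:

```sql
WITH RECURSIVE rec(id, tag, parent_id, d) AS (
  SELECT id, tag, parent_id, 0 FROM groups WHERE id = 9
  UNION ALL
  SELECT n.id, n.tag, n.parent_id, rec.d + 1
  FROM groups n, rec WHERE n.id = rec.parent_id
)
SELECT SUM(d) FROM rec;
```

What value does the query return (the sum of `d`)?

15

Base: id=9 (theta), parent_id=7, d 0.
Iteration 1: join on id=7 -> omicron (id 7, parent_id=6, d 1).
Iteration 2: join on id=6 -> eta (id 6, parent_id=4, d 2).
Iteration 3: join on id=4 -> gamma (id 4, parent_id=2, d 3).
Iteration 4: join on id=2 -> nu (id 2, parent_id=1, d 4).
Iteration 5: join on id=1 -> ups (id 1, parent_id=NULL, d 5).
Iteration 6: parent_id is NULL; no match; recursion stops.
SUM(d) = 0 + 1 + 2 + 3 + 4 + 5 = 15.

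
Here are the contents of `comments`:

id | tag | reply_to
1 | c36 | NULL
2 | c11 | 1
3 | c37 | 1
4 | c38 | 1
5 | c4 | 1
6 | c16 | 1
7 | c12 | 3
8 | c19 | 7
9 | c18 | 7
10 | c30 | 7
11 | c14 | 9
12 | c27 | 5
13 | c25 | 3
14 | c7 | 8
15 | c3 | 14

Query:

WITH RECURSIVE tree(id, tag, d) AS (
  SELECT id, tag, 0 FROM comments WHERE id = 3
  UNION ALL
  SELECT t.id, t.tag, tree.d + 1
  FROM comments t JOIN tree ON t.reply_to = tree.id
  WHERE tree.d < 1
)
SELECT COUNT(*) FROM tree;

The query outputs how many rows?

Base: id=3 (c37) at d 0.
Iteration 1: rows with reply_to in {3} -> c12 (id 7, d 1), c25 (id 13, d 1).
Iteration 2: d < 1 fails for all current rows; recursion stops.
Total rows emitted: 3.

3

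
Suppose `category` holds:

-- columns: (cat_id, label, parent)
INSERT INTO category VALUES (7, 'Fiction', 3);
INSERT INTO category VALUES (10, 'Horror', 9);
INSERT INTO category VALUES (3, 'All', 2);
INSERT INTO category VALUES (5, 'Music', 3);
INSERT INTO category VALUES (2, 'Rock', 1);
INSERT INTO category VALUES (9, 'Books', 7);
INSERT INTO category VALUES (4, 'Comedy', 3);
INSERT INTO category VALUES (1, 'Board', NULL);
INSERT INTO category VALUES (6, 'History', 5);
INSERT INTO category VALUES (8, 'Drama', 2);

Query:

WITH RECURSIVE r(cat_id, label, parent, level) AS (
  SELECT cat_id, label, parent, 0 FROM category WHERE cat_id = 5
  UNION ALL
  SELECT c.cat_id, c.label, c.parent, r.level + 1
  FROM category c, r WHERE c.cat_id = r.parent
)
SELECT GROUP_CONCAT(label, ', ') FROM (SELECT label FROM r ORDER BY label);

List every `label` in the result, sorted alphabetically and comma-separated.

Base: cat_id=5 (Music), parent=3, level 0.
Iteration 1: join on cat_id=3 -> All (id 3, parent=2, level 1).
Iteration 2: join on cat_id=2 -> Rock (id 2, parent=1, level 2).
Iteration 3: join on cat_id=1 -> Board (id 1, parent=NULL, level 3).
Iteration 4: parent is NULL; no match; recursion stops.

All, Board, Music, Rock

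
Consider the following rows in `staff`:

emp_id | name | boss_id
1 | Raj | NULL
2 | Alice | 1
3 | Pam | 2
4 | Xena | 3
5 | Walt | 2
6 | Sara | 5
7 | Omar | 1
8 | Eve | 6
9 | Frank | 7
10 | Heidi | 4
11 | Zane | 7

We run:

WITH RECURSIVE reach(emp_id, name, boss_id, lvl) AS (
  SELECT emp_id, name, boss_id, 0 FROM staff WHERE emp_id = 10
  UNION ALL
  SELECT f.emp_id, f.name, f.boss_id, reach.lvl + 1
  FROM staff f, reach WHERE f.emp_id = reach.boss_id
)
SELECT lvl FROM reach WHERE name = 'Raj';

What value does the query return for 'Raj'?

Base: emp_id=10 (Heidi), boss_id=4, lvl 0.
Iteration 1: join on emp_id=4 -> Xena (id 4, boss_id=3, lvl 1).
Iteration 2: join on emp_id=3 -> Pam (id 3, boss_id=2, lvl 2).
Iteration 3: join on emp_id=2 -> Alice (id 2, boss_id=1, lvl 3).
Iteration 4: join on emp_id=1 -> Raj (id 1, boss_id=NULL, lvl 4).
Iteration 5: boss_id is NULL; no match; recursion stops.

4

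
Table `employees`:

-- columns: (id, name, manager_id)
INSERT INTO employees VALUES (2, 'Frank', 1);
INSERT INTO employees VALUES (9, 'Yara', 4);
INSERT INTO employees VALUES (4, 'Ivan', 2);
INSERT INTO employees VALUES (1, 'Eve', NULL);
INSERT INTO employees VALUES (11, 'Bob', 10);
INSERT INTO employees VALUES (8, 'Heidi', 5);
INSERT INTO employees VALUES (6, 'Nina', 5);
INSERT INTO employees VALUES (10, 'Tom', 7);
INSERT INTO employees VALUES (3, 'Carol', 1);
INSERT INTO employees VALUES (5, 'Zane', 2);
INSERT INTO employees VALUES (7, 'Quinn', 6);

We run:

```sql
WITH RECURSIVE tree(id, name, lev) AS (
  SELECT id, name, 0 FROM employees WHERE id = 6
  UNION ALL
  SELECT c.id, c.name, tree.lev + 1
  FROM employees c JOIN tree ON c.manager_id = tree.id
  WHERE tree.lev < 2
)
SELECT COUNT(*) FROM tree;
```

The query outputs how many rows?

3

Base: id=6 (Nina) at lev 0.
Iteration 1: rows with manager_id in {6} -> Quinn (id 7, lev 1).
Iteration 2: rows with manager_id in {7} -> Tom (id 10, lev 2).
Iteration 3: lev < 2 fails for all current rows; recursion stops.
Total rows emitted: 3.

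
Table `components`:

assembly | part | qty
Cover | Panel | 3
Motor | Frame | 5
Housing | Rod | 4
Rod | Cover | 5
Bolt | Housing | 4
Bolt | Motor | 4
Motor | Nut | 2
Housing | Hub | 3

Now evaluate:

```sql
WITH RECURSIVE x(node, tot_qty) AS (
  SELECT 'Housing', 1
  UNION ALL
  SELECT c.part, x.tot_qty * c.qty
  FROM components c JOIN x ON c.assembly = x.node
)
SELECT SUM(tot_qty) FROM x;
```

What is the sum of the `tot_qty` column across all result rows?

88

Base: (Housing, tot_qty=1).
Iteration 1: components of {Housing} -> Hub = 1*3 = 3, Rod = 1*4 = 4.
Iteration 2: components of {Hub,Rod} -> Cover = 4*5 = 20.
Iteration 3: components of {Cover} -> Panel = 20*3 = 60.
Iteration 4: no further components; recursion stops.
SUM(tot_qty) = 1 + 4 + 3 + 20 + 60 = 88.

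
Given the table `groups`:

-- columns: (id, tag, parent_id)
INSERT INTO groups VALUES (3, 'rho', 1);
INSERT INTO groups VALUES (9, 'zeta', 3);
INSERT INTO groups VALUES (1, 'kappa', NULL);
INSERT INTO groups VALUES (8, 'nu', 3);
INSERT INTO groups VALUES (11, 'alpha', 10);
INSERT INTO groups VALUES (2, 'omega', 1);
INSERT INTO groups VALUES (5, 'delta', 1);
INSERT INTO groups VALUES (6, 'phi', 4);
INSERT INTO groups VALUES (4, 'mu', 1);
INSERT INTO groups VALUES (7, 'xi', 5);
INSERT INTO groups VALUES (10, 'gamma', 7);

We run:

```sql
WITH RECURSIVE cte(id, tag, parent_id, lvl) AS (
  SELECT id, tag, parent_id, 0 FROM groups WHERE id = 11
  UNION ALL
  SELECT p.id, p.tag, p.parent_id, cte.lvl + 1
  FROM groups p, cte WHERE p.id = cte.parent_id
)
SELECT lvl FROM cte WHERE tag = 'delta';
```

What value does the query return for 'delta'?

Base: id=11 (alpha), parent_id=10, lvl 0.
Iteration 1: join on id=10 -> gamma (id 10, parent_id=7, lvl 1).
Iteration 2: join on id=7 -> xi (id 7, parent_id=5, lvl 2).
Iteration 3: join on id=5 -> delta (id 5, parent_id=1, lvl 3).
Iteration 4: join on id=1 -> kappa (id 1, parent_id=NULL, lvl 4).
Iteration 5: parent_id is NULL; no match; recursion stops.

3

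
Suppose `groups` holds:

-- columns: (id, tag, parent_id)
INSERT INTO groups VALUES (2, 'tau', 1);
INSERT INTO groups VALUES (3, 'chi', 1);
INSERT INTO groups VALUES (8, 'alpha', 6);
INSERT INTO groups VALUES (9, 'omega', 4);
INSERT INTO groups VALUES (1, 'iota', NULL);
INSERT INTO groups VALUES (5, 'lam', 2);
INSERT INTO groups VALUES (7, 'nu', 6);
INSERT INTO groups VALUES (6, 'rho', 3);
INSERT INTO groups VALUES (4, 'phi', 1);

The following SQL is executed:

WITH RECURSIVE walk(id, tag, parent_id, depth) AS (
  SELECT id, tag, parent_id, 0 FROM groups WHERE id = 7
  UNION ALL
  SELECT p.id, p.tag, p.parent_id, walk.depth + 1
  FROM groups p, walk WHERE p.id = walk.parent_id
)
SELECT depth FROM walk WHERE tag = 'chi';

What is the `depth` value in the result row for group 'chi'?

2

Base: id=7 (nu), parent_id=6, depth 0.
Iteration 1: join on id=6 -> rho (id 6, parent_id=3, depth 1).
Iteration 2: join on id=3 -> chi (id 3, parent_id=1, depth 2).
Iteration 3: join on id=1 -> iota (id 1, parent_id=NULL, depth 3).
Iteration 4: parent_id is NULL; no match; recursion stops.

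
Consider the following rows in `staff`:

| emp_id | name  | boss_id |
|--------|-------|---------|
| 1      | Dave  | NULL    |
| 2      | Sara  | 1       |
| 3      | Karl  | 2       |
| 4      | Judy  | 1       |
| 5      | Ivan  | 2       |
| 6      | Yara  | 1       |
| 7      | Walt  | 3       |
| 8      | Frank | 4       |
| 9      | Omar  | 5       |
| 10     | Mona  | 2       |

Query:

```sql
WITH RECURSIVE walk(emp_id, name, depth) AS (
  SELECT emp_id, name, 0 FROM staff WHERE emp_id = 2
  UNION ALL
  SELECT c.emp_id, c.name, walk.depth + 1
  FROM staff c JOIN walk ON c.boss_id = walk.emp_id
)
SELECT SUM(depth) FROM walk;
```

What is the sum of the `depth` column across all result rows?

Base: emp_id=2 (Sara) at depth 0.
Iteration 1: rows with boss_id in {2} -> Karl (id 3, depth 1), Ivan (id 5, depth 1), Mona (id 10, depth 1).
Iteration 2: rows with boss_id in {3,5,10} -> Walt (id 7, depth 2), Omar (id 9, depth 2).
Iteration 3: no rows with boss_id in {7,9}; recursion stops.
SUM(depth) = 0 + 1 + 1 + 1 + 2 + 2 = 7.

7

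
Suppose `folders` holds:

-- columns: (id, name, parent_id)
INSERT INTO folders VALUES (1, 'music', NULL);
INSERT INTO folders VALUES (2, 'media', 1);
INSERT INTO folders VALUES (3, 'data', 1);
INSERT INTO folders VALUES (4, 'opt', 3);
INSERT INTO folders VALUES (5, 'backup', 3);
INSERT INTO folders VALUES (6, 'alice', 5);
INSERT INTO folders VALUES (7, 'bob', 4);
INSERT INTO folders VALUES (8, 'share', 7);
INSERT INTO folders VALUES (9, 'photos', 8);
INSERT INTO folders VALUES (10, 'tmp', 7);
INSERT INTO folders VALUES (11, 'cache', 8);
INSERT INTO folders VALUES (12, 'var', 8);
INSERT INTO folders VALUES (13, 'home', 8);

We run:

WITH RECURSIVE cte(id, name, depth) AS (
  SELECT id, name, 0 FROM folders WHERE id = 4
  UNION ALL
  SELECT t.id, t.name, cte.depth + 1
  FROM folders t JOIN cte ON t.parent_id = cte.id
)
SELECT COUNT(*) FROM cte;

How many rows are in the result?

8

Base: id=4 (opt) at depth 0.
Iteration 1: rows with parent_id in {4} -> bob (id 7, depth 1).
Iteration 2: rows with parent_id in {7} -> share (id 8, depth 2), tmp (id 10, depth 2).
Iteration 3: rows with parent_id in {8,10} -> photos (id 9, depth 3), cache (id 11, depth 3), var (id 12, depth 3), home (id 13, depth 3).
Iteration 4: no rows with parent_id in {9,11,12,13}; recursion stops.
Total rows emitted: 8.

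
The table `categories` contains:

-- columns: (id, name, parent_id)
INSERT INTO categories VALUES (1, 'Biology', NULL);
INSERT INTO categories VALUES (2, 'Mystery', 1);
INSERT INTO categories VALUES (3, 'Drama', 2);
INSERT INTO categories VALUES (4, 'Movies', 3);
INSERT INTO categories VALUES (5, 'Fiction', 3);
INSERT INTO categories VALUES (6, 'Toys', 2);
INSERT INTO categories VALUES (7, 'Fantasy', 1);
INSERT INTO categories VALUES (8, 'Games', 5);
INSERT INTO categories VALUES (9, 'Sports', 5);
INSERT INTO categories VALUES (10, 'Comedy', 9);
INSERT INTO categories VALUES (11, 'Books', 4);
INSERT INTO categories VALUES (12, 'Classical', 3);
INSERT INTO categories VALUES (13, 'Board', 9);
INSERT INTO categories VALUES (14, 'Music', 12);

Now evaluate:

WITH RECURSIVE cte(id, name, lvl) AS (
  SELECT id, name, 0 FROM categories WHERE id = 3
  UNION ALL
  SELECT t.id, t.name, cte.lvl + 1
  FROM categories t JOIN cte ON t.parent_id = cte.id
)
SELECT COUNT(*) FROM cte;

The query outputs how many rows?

10

Base: id=3 (Drama) at lvl 0.
Iteration 1: rows with parent_id in {3} -> Movies (id 4, lvl 1), Fiction (id 5, lvl 1), Classical (id 12, lvl 1).
Iteration 2: rows with parent_id in {4,5,12} -> Games (id 8, lvl 2), Sports (id 9, lvl 2), Books (id 11, lvl 2), Music (id 14, lvl 2).
Iteration 3: rows with parent_id in {8,9,11,14} -> Comedy (id 10, lvl 3), Board (id 13, lvl 3).
Iteration 4: no rows with parent_id in {10,13}; recursion stops.
Total rows emitted: 10.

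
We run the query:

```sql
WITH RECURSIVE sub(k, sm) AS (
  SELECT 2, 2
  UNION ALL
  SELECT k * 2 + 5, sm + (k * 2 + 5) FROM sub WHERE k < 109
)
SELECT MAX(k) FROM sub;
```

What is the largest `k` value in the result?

Base: k=2, sm=2.
Iteration 1: 2 < 109 holds -> k = 2 * 2 + 5 = 9, sm = 2 + 9 = 11.
Iteration 2: 9 < 109 holds -> k = 9 * 2 + 5 = 23, sm = 11 + 23 = 34.
Iteration 3: 23 < 109 holds -> k = 23 * 2 + 5 = 51, sm = 34 + 51 = 85.
Iteration 4: 51 < 109 holds -> k = 51 * 2 + 5 = 107, sm = 85 + 107 = 192.
Iteration 5: 107 < 109 holds -> k = 107 * 2 + 5 = 219, sm = 192 + 219 = 411.
Iteration 6: 219 < 109 fails; recursion stops.
k values: 2, 9, 23, 51, 107, 219; the maximum is 219.

219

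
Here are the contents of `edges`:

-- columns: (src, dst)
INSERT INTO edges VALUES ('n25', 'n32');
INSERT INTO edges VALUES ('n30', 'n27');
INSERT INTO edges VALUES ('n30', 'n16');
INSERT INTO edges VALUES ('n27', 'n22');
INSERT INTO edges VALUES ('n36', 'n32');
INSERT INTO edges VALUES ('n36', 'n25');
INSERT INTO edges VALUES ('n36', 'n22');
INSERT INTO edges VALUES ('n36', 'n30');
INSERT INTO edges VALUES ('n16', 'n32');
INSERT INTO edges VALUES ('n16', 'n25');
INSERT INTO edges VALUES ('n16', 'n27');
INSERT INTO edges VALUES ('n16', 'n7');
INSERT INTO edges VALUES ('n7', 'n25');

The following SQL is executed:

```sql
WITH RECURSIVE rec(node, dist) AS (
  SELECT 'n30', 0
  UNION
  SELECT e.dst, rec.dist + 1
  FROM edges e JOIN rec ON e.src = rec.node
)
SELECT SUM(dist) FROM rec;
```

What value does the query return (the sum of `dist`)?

Base: (n30, dist=0).
Iteration 1: edges from {n30} -> (n16, dist=1), (n27, dist=1).
Iteration 2: edges from {n16,n27} -> (n22, dist=2), (n25, dist=2), (n27, dist=2), (n32, dist=2), (n7, dist=2).
Iteration 3: edges from {n22,n25,n27,n32,n7} -> (n22, dist=3), (n25, dist=3), (n32, dist=3).
Iteration 4: edges from {n22,n25,n32} -> (n32, dist=4).
Iteration 5: no outgoing edges from {n32}; recursion stops.
SUM(dist) = 0 + 1 + 1 + 2 + 2 + 2 + 2 + 2 + 3 + 3 + 3 + 4 = 25.

25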